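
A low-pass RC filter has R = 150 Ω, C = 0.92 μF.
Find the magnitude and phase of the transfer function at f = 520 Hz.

Step 1 — Angular frequency: ω = 2π·520 = 3267 rad/s.
Step 2 — Transfer function: H(jω) = 1/(1 + jωRC).
Step 3 — Denominator: 1 + jωRC = 1 + j·3267·150·9.2e-07 = 1 + j0.4509.
Step 4 — H = 0.8311 - j0.3747.
Step 5 — Magnitude: |H| = 0.9116 (-0.8 dB); phase: φ = -24.3°.

|H| = 0.9116 (-0.8 dB), φ = -24.3°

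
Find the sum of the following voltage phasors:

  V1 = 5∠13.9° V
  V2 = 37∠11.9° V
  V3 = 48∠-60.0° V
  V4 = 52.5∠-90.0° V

Step 1 — Convert each phasor to rectangular form:
  V1 = 5·(cos(13.9°) + j·sin(13.9°)) = 4.854 + j1.201 V
  V2 = 37·(cos(11.9°) + j·sin(11.9°)) = 36.2 + j7.63 V
  V3 = 48·(cos(-60.0°) + j·sin(-60.0°)) = 24 - j41.57 V
  V4 = 52.5·(cos(-90.0°) + j·sin(-90.0°)) = 0 - j52.5 V
Step 2 — Sum components: V_total = 65.06 - j85.24 V.
Step 3 — Convert to polar: |V_total| = 107.2 V, ∠V_total = -52.6°.

V_total = 107.2∠-52.6° V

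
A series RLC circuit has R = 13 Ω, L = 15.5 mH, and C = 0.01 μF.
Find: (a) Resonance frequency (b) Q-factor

Step 1 — Resonance condition Im(Z)=0 gives ω₀ = 1/√(LC).
Step 2 — ω₀ = 1/√(0.0155·1e-08) = 8.032e+04 rad/s.
Step 3 — f₀ = ω₀/(2π) = 1.278e+04 Hz.
Step 4 — Series Q: Q = ω₀L/R = 8.032e+04·0.0155/13 = 95.77.

(a) f₀ = 1.278e+04 Hz  (b) Q = 95.77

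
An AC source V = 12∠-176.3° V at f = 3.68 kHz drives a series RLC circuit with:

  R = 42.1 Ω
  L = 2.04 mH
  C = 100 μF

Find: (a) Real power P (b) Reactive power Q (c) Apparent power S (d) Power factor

Step 1 — Angular frequency: ω = 2π·f = 2π·3680 = 2.312e+04 rad/s.
Step 2 — Component impedances:
  R: Z = R = 42.1 Ω
  L: Z = jωL = j·2.312e+04·0.00204 = 0 + j47.17 Ω
  C: Z = 1/(jωC) = -j/(ω·C) = 0 - j0.4325 Ω
Step 3 — Series combination: Z_total = R + L + C = 42.1 + j46.74 Ω = 62.9∠48.0° Ω.
Step 4 — Source phasor: V = 12∠-176.3° V = -11.97 - j0.7744 V.
Step 5 — Current: I = V / Z = -0.1366 + j0.1332 A = 0.1908∠135.7° A.
Step 6 — Complex power: S = V·I* = 1.532 + j1.701 VA.
Step 7 — Real power: P = Re(S) = 1.532 W.
Step 8 — Reactive power: Q = Im(S) = 1.701 VAR.
Step 9 — Apparent power: |S| = 2.289 VA.
Step 10 — Power factor: PF = P/|S| = 0.6693 (lagging).

(a) P = 1.532 W  (b) Q = 1.701 VAR  (c) S = 2.289 VA  (d) PF = 0.6693 (lagging)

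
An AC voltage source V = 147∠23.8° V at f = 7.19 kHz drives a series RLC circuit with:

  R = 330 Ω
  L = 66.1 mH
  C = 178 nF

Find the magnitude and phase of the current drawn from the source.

Step 1 — Angular frequency: ω = 2π·f = 2π·7190 = 4.518e+04 rad/s.
Step 2 — Component impedances:
  R: Z = R = 330 Ω
  L: Z = jωL = j·4.518e+04·0.0661 = 0 + j2986 Ω
  C: Z = 1/(jωC) = -j/(ω·C) = 0 - j124.4 Ω
Step 3 — Series combination: Z_total = R + L + C = 330 + j2862 Ω = 2881∠83.4° Ω.
Step 4 — Source phasor: V = 147∠23.8° V = 134.5 + j59.32 V.
Step 5 — Ohm's law: I = V / Z_total = (134.5 + j59.32) / (330 + j2862) = 0.02581 - j0.04402 A.
Step 6 — Convert to polar: |I| = 0.05103 A, ∠I = -59.6°.

I = 0.05103∠-59.6° A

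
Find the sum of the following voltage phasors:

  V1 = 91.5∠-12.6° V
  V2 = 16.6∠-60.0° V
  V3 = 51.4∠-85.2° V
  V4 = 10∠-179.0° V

Step 1 — Convert each phasor to rectangular form:
  V1 = 91.5·(cos(-12.6°) + j·sin(-12.6°)) = 89.3 - j19.96 V
  V2 = 16.6·(cos(-60.0°) + j·sin(-60.0°)) = 8.3 - j14.38 V
  V3 = 51.4·(cos(-85.2°) + j·sin(-85.2°)) = 4.301 - j51.22 V
  V4 = 10·(cos(-179.0°) + j·sin(-179.0°)) = -9.998 - j0.1745 V
Step 2 — Sum components: V_total = 91.9 - j85.73 V.
Step 3 — Convert to polar: |V_total| = 125.7 V, ∠V_total = -43.0°.

V_total = 125.7∠-43.0° V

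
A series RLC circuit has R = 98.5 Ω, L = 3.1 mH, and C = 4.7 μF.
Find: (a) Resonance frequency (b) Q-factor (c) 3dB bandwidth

Step 1 — Resonance: ω₀ = 1/√(LC) = 1/√(0.0031·4.7e-06) = 8285 rad/s.
Step 2 — f₀ = ω₀/(2π) = 1319 Hz.
Step 3 — Series Q: Q = ω₀L/R = 8285·0.0031/98.5 = 0.2607.
Step 4 — Bandwidth: Δω = ω₀/Q = 3.177e+04 rad/s; BW = Δω/(2π) = 5057 Hz.

(a) f₀ = 1319 Hz  (b) Q = 0.2607  (c) BW = 5057 Hz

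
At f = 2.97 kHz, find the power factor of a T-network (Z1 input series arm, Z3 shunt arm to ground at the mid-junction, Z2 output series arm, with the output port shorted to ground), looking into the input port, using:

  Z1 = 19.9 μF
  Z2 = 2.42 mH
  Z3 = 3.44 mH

Step 1 — Angular frequency: ω = 2π·f = 2π·2970 = 1.866e+04 rad/s.
Step 2 — Component impedances:
  Z1: Z = 1/(jωC) = -j/(ω·C) = 0 - j2.693 Ω
  Z2: Z = jωL = j·1.866e+04·0.00242 = 0 + j45.16 Ω
  Z3: Z = jωL = j·1.866e+04·0.00344 = 0 + j64.19 Ω
Step 3 — With the output port shorted to ground, the output series arm Z2 runs from the junction to ground; the shunt arm Z3 also runs from the junction to ground. They appear in parallel: Z3 || Z2 = 0 + j26.51 Ω.
Step 4 — Series with input arm Z1: Z_in = Z1 + (Z3 || Z2) = 0 + j23.82 Ω = 23.82∠90.0° Ω.
Step 5 — Power factor: PF = cos(φ) = Re(Z)/|Z| = 0/23.82 = 0.
Step 6 — Type: Im(Z) = 23.82 ⇒ lagging (phase φ = 90.0°).

PF = 0 (lagging, φ = 90.0°)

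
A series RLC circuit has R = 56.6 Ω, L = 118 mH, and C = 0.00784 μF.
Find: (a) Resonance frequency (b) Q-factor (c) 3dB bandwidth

Step 1 — Resonance condition Im(Z)=0 gives ω₀ = 1/√(LC).
Step 2 — ω₀ = 1/√(0.118·7.84e-09) = 3.288e+04 rad/s.
Step 3 — f₀ = ω₀/(2π) = 5233 Hz.
Step 4 — Series Q: Q = ω₀L/R = 3.288e+04·0.118/56.6 = 68.54.
Step 5 — 3dB bandwidth: Δω = ω₀/Q = 479.7 rad/s; BW = Δω/(2π) = 76.34 Hz.

(a) f₀ = 5233 Hz  (b) Q = 68.54  (c) BW = 76.34 Hz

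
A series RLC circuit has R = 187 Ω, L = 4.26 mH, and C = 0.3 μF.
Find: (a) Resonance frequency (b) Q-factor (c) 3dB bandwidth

Step 1 — Resonance: ω₀ = 1/√(LC) = 1/√(0.00426·3e-07) = 2.797e+04 rad/s.
Step 2 — f₀ = ω₀/(2π) = 4452 Hz.
Step 3 — Series Q: Q = ω₀L/R = 2.797e+04·0.00426/187 = 0.6372.
Step 4 — Bandwidth: Δω = ω₀/Q = 4.39e+04 rad/s; BW = Δω/(2π) = 6986 Hz.

(a) f₀ = 4452 Hz  (b) Q = 0.6372  (c) BW = 6986 Hz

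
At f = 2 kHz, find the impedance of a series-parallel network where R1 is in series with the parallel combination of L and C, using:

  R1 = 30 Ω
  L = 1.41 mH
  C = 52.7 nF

Step 1 — Angular frequency: ω = 2π·f = 2π·2000 = 1.257e+04 rad/s.
Step 2 — Component impedances:
  R1: Z = R = 30 Ω
  L: Z = jωL = j·1.257e+04·0.00141 = 0 + j17.72 Ω
  C: Z = 1/(jωC) = -j/(ω·C) = 0 - j1510 Ω
Step 3 — Parallel branch: L || C = 1/(1/L + 1/C) = 0 + j17.93 Ω.
Step 4 — Series with R1: Z_total = R1 + (L || C) = 30 + j17.93 Ω = 34.95∠30.9° Ω.

Z = 30 + j17.93 Ω = 34.95∠30.9° Ω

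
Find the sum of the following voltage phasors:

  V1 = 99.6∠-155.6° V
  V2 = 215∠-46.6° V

Step 1 — Convert each phasor to rectangular form:
  V1 = 99.6·(cos(-155.6°) + j·sin(-155.6°)) = -90.7 - j41.15 V
  V2 = 215·(cos(-46.6°) + j·sin(-46.6°)) = 147.7 - j156.2 V
Step 2 — Sum components: V_total = 57.02 - j197.4 V.
Step 3 — Convert to polar: |V_total| = 205.4 V, ∠V_total = -73.9°.

V_total = 205.4∠-73.9° V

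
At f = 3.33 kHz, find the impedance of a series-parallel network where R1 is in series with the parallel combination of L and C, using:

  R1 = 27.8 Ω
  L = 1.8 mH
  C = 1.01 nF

Step 1 — Angular frequency: ω = 2π·f = 2π·3330 = 2.092e+04 rad/s.
Step 2 — Component impedances:
  R1: Z = R = 27.8 Ω
  L: Z = jωL = j·2.092e+04·0.0018 = 0 + j37.66 Ω
  C: Z = 1/(jωC) = -j/(ω·C) = 0 - j4.732e+04 Ω
Step 3 — Parallel branch: L || C = 1/(1/L + 1/C) = 0 + j37.69 Ω.
Step 4 — Series with R1: Z_total = R1 + (L || C) = 27.8 + j37.69 Ω = 46.83∠53.6° Ω.

Z = 27.8 + j37.69 Ω = 46.83∠53.6° Ω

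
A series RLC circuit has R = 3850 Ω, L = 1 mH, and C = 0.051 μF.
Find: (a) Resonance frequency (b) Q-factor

Step 1 — Resonance condition Im(Z)=0 gives ω₀ = 1/√(LC).
Step 2 — ω₀ = 1/√(0.001·5.1e-08) = 1.4e+05 rad/s.
Step 3 — f₀ = ω₀/(2π) = 2.229e+04 Hz.
Step 4 — Series Q: Q = ω₀L/R = 1.4e+05·0.001/3850 = 0.03637.

(a) f₀ = 2.229e+04 Hz  (b) Q = 0.03637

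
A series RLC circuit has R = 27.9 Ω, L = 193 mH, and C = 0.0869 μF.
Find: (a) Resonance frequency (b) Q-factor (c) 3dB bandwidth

Step 1 — Resonance: ω₀ = 1/√(LC) = 1/√(0.193·8.69e-08) = 7722 rad/s.
Step 2 — f₀ = ω₀/(2π) = 1229 Hz.
Step 3 — Series Q: Q = ω₀L/R = 7722·0.193/27.9 = 53.42.
Step 4 — Bandwidth: Δω = ω₀/Q = 144.6 rad/s; BW = Δω/(2π) = 23.01 Hz.

(a) f₀ = 1229 Hz  (b) Q = 53.42  (c) BW = 23.01 Hz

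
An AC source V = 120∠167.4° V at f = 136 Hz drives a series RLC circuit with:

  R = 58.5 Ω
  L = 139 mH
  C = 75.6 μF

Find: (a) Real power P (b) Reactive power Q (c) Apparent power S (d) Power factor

Step 1 — Angular frequency: ω = 2π·f = 2π·136 = 854.5 rad/s.
Step 2 — Component impedances:
  R: Z = R = 58.5 Ω
  L: Z = jωL = j·854.5·0.139 = 0 + j118.8 Ω
  C: Z = 1/(jωC) = -j/(ω·C) = 0 - j15.48 Ω
Step 3 — Series combination: Z_total = R + L + C = 58.5 + j103.3 Ω = 118.7∠60.5° Ω.
Step 4 — Source phasor: V = 120∠167.4° V = -117.1 + j26.18 V.
Step 5 — Current: I = V / Z = -0.2943 + j0.9671 A = 1.011∠106.9° A.
Step 6 — Complex power: S = V·I* = 59.78 + j105.6 VA.
Step 7 — Real power: P = Re(S) = 59.78 W.
Step 8 — Reactive power: Q = Im(S) = 105.6 VAR.
Step 9 — Apparent power: |S| = 121.3 VA.
Step 10 — Power factor: PF = P/|S| = 0.4928 (lagging).

(a) P = 59.78 W  (b) Q = 105.6 VAR  (c) S = 121.3 VA  (d) PF = 0.4928 (lagging)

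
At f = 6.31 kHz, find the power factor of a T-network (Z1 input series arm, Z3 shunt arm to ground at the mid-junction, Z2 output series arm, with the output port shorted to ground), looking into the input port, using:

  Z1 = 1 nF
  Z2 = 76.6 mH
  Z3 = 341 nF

Step 1 — Angular frequency: ω = 2π·f = 2π·6310 = 3.965e+04 rad/s.
Step 2 — Component impedances:
  Z1: Z = 1/(jωC) = -j/(ω·C) = 0 - j2.522e+04 Ω
  Z2: Z = jωL = j·3.965e+04·0.0766 = 0 + j3037 Ω
  Z3: Z = 1/(jωC) = -j/(ω·C) = 0 - j73.97 Ω
Step 3 — With the output port shorted to ground, the output series arm Z2 runs from the junction to ground; the shunt arm Z3 also runs from the junction to ground. They appear in parallel: Z3 || Z2 = 0 - j75.81 Ω.
Step 4 — Series with input arm Z1: Z_in = Z1 + (Z3 || Z2) = 0 - j2.53e+04 Ω = 2.53e+04∠-90.0° Ω.
Step 5 — Power factor: PF = cos(φ) = Re(Z)/|Z| = 0/2.53e+04 = 0.
Step 6 — Type: Im(Z) = -2.53e+04 ⇒ leading (phase φ = -90.0°).

PF = 0 (leading, φ = -90.0°)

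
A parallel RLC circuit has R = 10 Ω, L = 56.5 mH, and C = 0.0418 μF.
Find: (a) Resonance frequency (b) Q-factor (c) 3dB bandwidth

Step 1 — Resonance: ω₀ = 1/√(LC) = 1/√(0.0565·4.18e-08) = 2.058e+04 rad/s.
Step 2 — f₀ = ω₀/(2π) = 3275 Hz.
Step 3 — Parallel Q: Q = R/(ω₀L) = 10/(2.058e+04·0.0565) = 0.008601.
Step 4 — Bandwidth: Δω = ω₀/Q = 2.392e+06 rad/s; BW = Δω/(2π) = 3.808e+05 Hz.

(a) f₀ = 3275 Hz  (b) Q = 0.008601  (c) BW = 3.808e+05 Hz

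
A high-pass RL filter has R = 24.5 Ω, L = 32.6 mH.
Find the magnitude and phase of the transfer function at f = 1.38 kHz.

Step 1 — Angular frequency: ω = 2π·1380 = 8671 rad/s.
Step 2 — Transfer function: H(jω) = jωL/(R + jωL).
Step 3 — Numerator jωL = j·282.7; denominator R + jωL = 24.5 + j282.7.
Step 4 — H = 0.9925 + j0.08603.
Step 5 — Magnitude: |H| = 0.9963 (-0.0 dB); phase: φ = 5.0°.

|H| = 0.9963 (-0.0 dB), φ = 5.0°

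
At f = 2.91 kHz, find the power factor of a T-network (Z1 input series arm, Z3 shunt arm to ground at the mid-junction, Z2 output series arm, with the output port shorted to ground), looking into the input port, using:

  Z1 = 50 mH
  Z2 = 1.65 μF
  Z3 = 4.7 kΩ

Step 1 — Angular frequency: ω = 2π·f = 2π·2910 = 1.828e+04 rad/s.
Step 2 — Component impedances:
  Z1: Z = jωL = j·1.828e+04·0.05 = 0 + j914.2 Ω
  Z2: Z = 1/(jωC) = -j/(ω·C) = 0 - j33.15 Ω
  Z3: Z = R = 4700 Ω
Step 3 — With the output port shorted to ground, the output series arm Z2 runs from the junction to ground; the shunt arm Z3 also runs from the junction to ground. They appear in parallel: Z3 || Z2 = 0.2338 - j33.15 Ω.
Step 4 — Series with input arm Z1: Z_in = Z1 + (Z3 || Z2) = 0.2338 + j881.1 Ω = 881.1∠90.0° Ω.
Step 5 — Power factor: PF = cos(φ) = Re(Z)/|Z| = 0.23376/881.06 = 0.0002653.
Step 6 — Type: Im(Z) = 881.1 ⇒ lagging (phase φ = 90.0°).

PF = 0.0002653 (lagging, φ = 90.0°)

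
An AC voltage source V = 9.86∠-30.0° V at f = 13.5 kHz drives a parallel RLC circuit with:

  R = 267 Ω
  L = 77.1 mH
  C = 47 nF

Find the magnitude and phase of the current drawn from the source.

Step 1 — Angular frequency: ω = 2π·f = 2π·1.35e+04 = 8.482e+04 rad/s.
Step 2 — Component impedances:
  R: Z = R = 267 Ω
  L: Z = jωL = j·8.482e+04·0.0771 = 0 + j6540 Ω
  C: Z = 1/(jωC) = -j/(ω·C) = 0 - j250.8 Ω
Step 3 — Parallel combination: 1/Z_total = 1/R + 1/L + 1/C; Z_total = 130.4 - j133.5 Ω = 186.6∠-45.7° Ω.
Step 4 — Source phasor: V = 9.86∠-30.0° V = 8.539 - j4.93 V.
Step 5 — Ohm's law: I = V / Z_total = (8.539 - j4.93) / (130.4 - j133.5) = 0.05088 + j0.01427 A.
Step 6 — Convert to polar: |I| = 0.05285 A, ∠I = 15.7°.

I = 0.05285∠15.7° A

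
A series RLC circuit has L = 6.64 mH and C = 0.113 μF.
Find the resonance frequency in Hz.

Step 1 — Resonance condition Im(Z)=0 gives ω₀ = 1/√(LC).
Step 2 — ω₀ = 1/√(0.00664·1.13e-07) = 3.651e+04 rad/s.
Step 3 — f₀ = ω₀/(2π) = 5810 Hz.

f₀ = 5810 Hz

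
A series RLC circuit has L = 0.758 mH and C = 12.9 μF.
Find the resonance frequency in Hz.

Step 1 — Resonance condition Im(Z)=0 gives ω₀ = 1/√(LC).
Step 2 — ω₀ = 1/√(0.000758·1.29e-05) = 1.011e+04 rad/s.
Step 3 — f₀ = ω₀/(2π) = 1609 Hz.

f₀ = 1609 Hz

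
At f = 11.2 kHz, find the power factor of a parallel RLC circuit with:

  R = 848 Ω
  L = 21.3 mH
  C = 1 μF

Step 1 — Angular frequency: ω = 2π·f = 2π·1.12e+04 = 7.037e+04 rad/s.
Step 2 — Component impedances:
  R: Z = R = 848 Ω
  L: Z = jωL = j·7.037e+04·0.0213 = 0 + j1499 Ω
  C: Z = 1/(jωC) = -j/(ω·C) = 0 - j14.21 Ω
Step 3 — Parallel combination: 1/Z_total = 1/R + 1/L + 1/C; Z_total = 0.2426 - j14.34 Ω = 14.34∠-89.0° Ω.
Step 4 — Power factor: PF = cos(φ) = Re(Z)/|Z| = 0.2426/14.34 = 0.01692.
Step 5 — Type: Im(Z) = -14.34 ⇒ leading (phase φ = -89.0°).

PF = 0.01692 (leading, φ = -89.0°)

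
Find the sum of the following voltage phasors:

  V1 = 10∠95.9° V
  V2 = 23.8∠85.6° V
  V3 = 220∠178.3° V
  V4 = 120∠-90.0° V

Step 1 — Convert each phasor to rectangular form:
  V1 = 10·(cos(95.9°) + j·sin(95.9°)) = -1.028 + j9.947 V
  V2 = 23.8·(cos(85.6°) + j·sin(85.6°)) = 1.826 + j23.73 V
  V3 = 220·(cos(178.3°) + j·sin(178.3°)) = -219.9 + j6.527 V
  V4 = 120·(cos(-90.0°) + j·sin(-90.0°)) = 0 - j120 V
Step 2 — Sum components: V_total = -219.1 - j79.8 V.
Step 3 — Convert to polar: |V_total| = 233.2 V, ∠V_total = -160.0°.

V_total = 233.2∠-160.0° V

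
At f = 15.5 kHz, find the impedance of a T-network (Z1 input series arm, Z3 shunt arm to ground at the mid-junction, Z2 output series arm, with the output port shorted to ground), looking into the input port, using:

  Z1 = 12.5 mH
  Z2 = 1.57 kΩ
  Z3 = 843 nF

Step 1 — Angular frequency: ω = 2π·f = 2π·1.55e+04 = 9.739e+04 rad/s.
Step 2 — Component impedances:
  Z1: Z = jωL = j·9.739e+04·0.0125 = 0 + j1217 Ω
  Z2: Z = R = 1570 Ω
  Z3: Z = 1/(jωC) = -j/(ω·C) = 0 - j12.18 Ω
Step 3 — With the output port shorted to ground, the output series arm Z2 runs from the junction to ground; the shunt arm Z3 also runs from the junction to ground. They appear in parallel: Z3 || Z2 = 0.09449 - j12.18 Ω.
Step 4 — Series with input arm Z1: Z_in = Z1 + (Z3 || Z2) = 0.09449 + j1205 Ω = 1205∠90.0° Ω.

Z = 0.09449 + j1205 Ω = 1205∠90.0° Ω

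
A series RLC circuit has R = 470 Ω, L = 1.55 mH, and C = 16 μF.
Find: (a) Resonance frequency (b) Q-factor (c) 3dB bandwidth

Step 1 — Resonance: ω₀ = 1/√(LC) = 1/√(0.00155·1.6e-05) = 6350 rad/s.
Step 2 — f₀ = ω₀/(2π) = 1011 Hz.
Step 3 — Series Q: Q = ω₀L/R = 6350·0.00155/470 = 0.02094.
Step 4 — Bandwidth: Δω = ω₀/Q = 3.032e+05 rad/s; BW = Δω/(2π) = 4.826e+04 Hz.

(a) f₀ = 1011 Hz  (b) Q = 0.02094  (c) BW = 4.826e+04 Hz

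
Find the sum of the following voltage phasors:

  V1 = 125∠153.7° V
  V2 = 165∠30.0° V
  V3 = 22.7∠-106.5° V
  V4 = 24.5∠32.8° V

Step 1 — Convert each phasor to rectangular form:
  V1 = 125·(cos(153.7°) + j·sin(153.7°)) = -112.1 + j55.38 V
  V2 = 165·(cos(30.0°) + j·sin(30.0°)) = 142.9 + j82.5 V
  V3 = 22.7·(cos(-106.5°) + j·sin(-106.5°)) = -6.447 - j21.77 V
  V4 = 24.5·(cos(32.8°) + j·sin(32.8°)) = 20.59 + j13.27 V
Step 2 — Sum components: V_total = 44.98 + j129.4 V.
Step 3 — Convert to polar: |V_total| = 137 V, ∠V_total = 70.8°.

V_total = 137∠70.8° V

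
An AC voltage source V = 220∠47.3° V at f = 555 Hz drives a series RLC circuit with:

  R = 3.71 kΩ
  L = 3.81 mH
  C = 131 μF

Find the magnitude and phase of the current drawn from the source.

Step 1 — Angular frequency: ω = 2π·f = 2π·555 = 3487 rad/s.
Step 2 — Component impedances:
  R: Z = R = 3710 Ω
  L: Z = jωL = j·3487·0.00381 = 0 + j13.29 Ω
  C: Z = 1/(jωC) = -j/(ω·C) = 0 - j2.189 Ω
Step 3 — Series combination: Z_total = R + L + C = 3710 + j11.1 Ω = 3710∠0.2° Ω.
Step 4 — Source phasor: V = 220∠47.3° V = 149.2 + j161.7 V.
Step 5 — Ohm's law: I = V / Z_total = (149.2 + j161.7) / (3710 + j11.1) = 0.04034 + j0.04346 A.
Step 6 — Convert to polar: |I| = 0.0593 A, ∠I = 47.1°.

I = 0.0593∠47.1° A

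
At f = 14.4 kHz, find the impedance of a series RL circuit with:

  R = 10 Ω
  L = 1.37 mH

Step 1 — Angular frequency: ω = 2π·f = 2π·1.44e+04 = 9.048e+04 rad/s.
Step 2 — Component impedances:
  R: Z = R = 10 Ω
  L: Z = jωL = j·9.048e+04·0.00137 = 0 + j124 Ω
Step 3 — Series combination: Z_total = R + L = 10 + j124 Ω = 124.4∠85.4° Ω.

Z = 10 + j124 Ω = 124.4∠85.4° Ω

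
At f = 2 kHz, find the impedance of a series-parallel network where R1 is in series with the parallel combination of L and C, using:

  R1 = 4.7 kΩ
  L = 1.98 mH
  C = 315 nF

Step 1 — Angular frequency: ω = 2π·f = 2π·2000 = 1.257e+04 rad/s.
Step 2 — Component impedances:
  R1: Z = R = 4700 Ω
  L: Z = jωL = j·1.257e+04·0.00198 = 0 + j24.88 Ω
  C: Z = 1/(jωC) = -j/(ω·C) = 0 - j252.6 Ω
Step 3 — Parallel branch: L || C = 1/(1/L + 1/C) = 0 + j27.6 Ω.
Step 4 — Series with R1: Z_total = R1 + (L || C) = 4700 + j27.6 Ω = 4700∠0.3° Ω.

Z = 4700 + j27.6 Ω = 4700∠0.3° Ω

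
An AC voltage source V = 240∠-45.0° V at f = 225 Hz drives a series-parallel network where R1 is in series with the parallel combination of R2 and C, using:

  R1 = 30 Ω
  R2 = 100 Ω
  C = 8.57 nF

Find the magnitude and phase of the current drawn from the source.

Step 1 — Angular frequency: ω = 2π·f = 2π·225 = 1414 rad/s.
Step 2 — Component impedances:
  R1: Z = R = 30 Ω
  R2: Z = R = 100 Ω
  C: Z = 1/(jωC) = -j/(ω·C) = 0 - j8.254e+04 Ω
Step 3 — Parallel branch: R2 || C = 1/(1/R2 + 1/C) = 100 - j0.1212 Ω.
Step 4 — Series with R1: Z_total = R1 + (R2 || C) = 130 - j0.1212 Ω = 130∠-0.1° Ω.
Step 5 — Source phasor: V = 240∠-45.0° V = 169.7 - j169.7 V.
Step 6 — Ohm's law: I = V / Z_total = (169.7 - j169.7) / (130 - j0.1212) = 1.307 - j1.304 A.
Step 7 — Convert to polar: |I| = 1.846 A, ∠I = -44.9°.

I = 1.846∠-44.9° A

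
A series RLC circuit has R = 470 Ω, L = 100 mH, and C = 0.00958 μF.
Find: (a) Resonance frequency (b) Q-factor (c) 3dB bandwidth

Step 1 — Resonance condition Im(Z)=0 gives ω₀ = 1/√(LC).
Step 2 — ω₀ = 1/√(0.1·9.58e-09) = 3.231e+04 rad/s.
Step 3 — f₀ = ω₀/(2π) = 5142 Hz.
Step 4 — Series Q: Q = ω₀L/R = 3.231e+04·0.1/470 = 6.874.
Step 5 — 3dB bandwidth: Δω = ω₀/Q = 4700 rad/s; BW = Δω/(2π) = 748 Hz.

(a) f₀ = 5142 Hz  (b) Q = 6.874  (c) BW = 748 Hz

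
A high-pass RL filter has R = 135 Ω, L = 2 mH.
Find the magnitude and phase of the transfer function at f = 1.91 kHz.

Step 1 — Angular frequency: ω = 2π·1910 = 1.2e+04 rad/s.
Step 2 — Transfer function: H(jω) = jωL/(R + jωL).
Step 3 — Numerator jωL = j·24; denominator R + jωL = 135 + j24.
Step 4 — H = 0.03064 + j0.1723.
Step 5 — Magnitude: |H| = 0.175 (-15.1 dB); phase: φ = 79.9°.

|H| = 0.175 (-15.1 dB), φ = 79.9°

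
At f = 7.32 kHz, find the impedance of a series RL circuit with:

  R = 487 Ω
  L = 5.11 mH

Step 1 — Angular frequency: ω = 2π·f = 2π·7320 = 4.599e+04 rad/s.
Step 2 — Component impedances:
  R: Z = R = 487 Ω
  L: Z = jωL = j·4.599e+04·0.00511 = 0 + j235 Ω
Step 3 — Series combination: Z_total = R + L = 487 + j235 Ω = 540.7∠25.8° Ω.

Z = 487 + j235 Ω = 540.7∠25.8° Ω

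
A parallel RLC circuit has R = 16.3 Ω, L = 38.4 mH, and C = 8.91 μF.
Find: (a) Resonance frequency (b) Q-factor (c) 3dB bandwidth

Step 1 — Resonance: ω₀ = 1/√(LC) = 1/√(0.0384·8.91e-06) = 1710 rad/s.
Step 2 — f₀ = ω₀/(2π) = 272.1 Hz.
Step 3 — Parallel Q: Q = R/(ω₀L) = 16.3/(1710·0.0384) = 0.2483.
Step 4 — Bandwidth: Δω = ω₀/Q = 6885 rad/s; BW = Δω/(2π) = 1096 Hz.

(a) f₀ = 272.1 Hz  (b) Q = 0.2483  (c) BW = 1096 Hz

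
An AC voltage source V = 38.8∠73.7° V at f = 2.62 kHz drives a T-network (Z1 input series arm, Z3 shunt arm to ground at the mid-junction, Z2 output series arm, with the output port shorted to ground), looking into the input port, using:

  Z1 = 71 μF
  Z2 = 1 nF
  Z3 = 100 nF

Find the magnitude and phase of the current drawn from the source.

Step 1 — Angular frequency: ω = 2π·f = 2π·2620 = 1.646e+04 rad/s.
Step 2 — Component impedances:
  Z1: Z = 1/(jωC) = -j/(ω·C) = 0 - j0.8556 Ω
  Z2: Z = 1/(jωC) = -j/(ω·C) = 0 - j6.075e+04 Ω
  Z3: Z = 1/(jωC) = -j/(ω·C) = 0 - j607.5 Ω
Step 3 — With the output port shorted to ground, the output series arm Z2 runs from the junction to ground; the shunt arm Z3 also runs from the junction to ground. They appear in parallel: Z3 || Z2 = 0 - j601.4 Ω.
Step 4 — Series with input arm Z1: Z_in = Z1 + (Z3 || Z2) = 0 - j602.3 Ω = 602.3∠-90.0° Ω.
Step 5 — Source phasor: V = 38.8∠73.7° V = 10.89 + j37.24 V.
Step 6 — Ohm's law: I = V / Z_total = (10.89 + j37.24) / (0 - j602.3) = -0.06183 + j0.01808 A.
Step 7 — Convert to polar: |I| = 0.06442 A, ∠I = 163.7°.

I = 0.06442∠163.7° A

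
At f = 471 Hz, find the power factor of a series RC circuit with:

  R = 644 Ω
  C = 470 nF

Step 1 — Angular frequency: ω = 2π·f = 2π·471 = 2959 rad/s.
Step 2 — Component impedances:
  R: Z = R = 644 Ω
  C: Z = 1/(jωC) = -j/(ω·C) = 0 - j719 Ω
Step 3 — Series combination: Z_total = R + C = 644 - j719 Ω = 965.2∠-48.1° Ω.
Step 4 — Power factor: PF = cos(φ) = Re(Z)/|Z| = 644/965.2 = 0.6672.
Step 5 — Type: Im(Z) = -719 ⇒ leading (phase φ = -48.1°).

PF = 0.6672 (leading, φ = -48.1°)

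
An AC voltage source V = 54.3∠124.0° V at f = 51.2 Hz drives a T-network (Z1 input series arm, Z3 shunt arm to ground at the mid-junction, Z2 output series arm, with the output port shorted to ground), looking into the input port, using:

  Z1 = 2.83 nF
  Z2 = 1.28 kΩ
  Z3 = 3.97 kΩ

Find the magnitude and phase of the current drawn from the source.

Step 1 — Angular frequency: ω = 2π·f = 2π·51.2 = 321.7 rad/s.
Step 2 — Component impedances:
  Z1: Z = 1/(jωC) = -j/(ω·C) = 0 - j1.098e+06 Ω
  Z2: Z = R = 1280 Ω
  Z3: Z = R = 3970 Ω
Step 3 — With the output port shorted to ground, the output series arm Z2 runs from the junction to ground; the shunt arm Z3 also runs from the junction to ground. They appear in parallel: Z3 || Z2 = 967.9 Ω.
Step 4 — Series with input arm Z1: Z_in = Z1 + (Z3 || Z2) = 967.9 - j1.098e+06 Ω = 1.098e+06∠-89.9° Ω.
Step 5 — Source phasor: V = 54.3∠124.0° V = -30.36 + j45.02 V.
Step 6 — Ohm's law: I = V / Z_total = (-30.36 + j45.02) / (967.9 - j1.098e+06) = -4.101e-05 - j2.761e-05 A.
Step 7 — Convert to polar: |I| = 4.944e-05 A, ∠I = -146.1°.

I = 4.944e-05∠-146.1° A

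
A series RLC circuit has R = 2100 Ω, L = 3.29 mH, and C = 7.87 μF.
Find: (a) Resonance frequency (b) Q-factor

Step 1 — Resonance condition Im(Z)=0 gives ω₀ = 1/√(LC).
Step 2 — ω₀ = 1/√(0.00329·7.87e-06) = 6215 rad/s.
Step 3 — f₀ = ω₀/(2π) = 989.1 Hz.
Step 4 — Series Q: Q = ω₀L/R = 6215·0.00329/2100 = 0.009736.

(a) f₀ = 989.1 Hz  (b) Q = 0.009736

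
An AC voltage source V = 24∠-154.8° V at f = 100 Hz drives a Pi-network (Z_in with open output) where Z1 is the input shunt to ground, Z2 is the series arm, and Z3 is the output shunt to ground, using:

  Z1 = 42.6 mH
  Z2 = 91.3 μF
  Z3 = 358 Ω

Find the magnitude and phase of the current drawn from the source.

Step 1 — Angular frequency: ω = 2π·f = 2π·100 = 628.3 rad/s.
Step 2 — Component impedances:
  Z1: Z = jωL = j·628.3·0.0426 = 0 + j26.77 Ω
  Z2: Z = 1/(jωC) = -j/(ω·C) = 0 - j17.43 Ω
  Z3: Z = R = 358 Ω
Step 3 — With open output, the series arm Z2 and the output shunt Z3 appear in series to ground: Z2 + Z3 = 358 - j17.43 Ω.
Step 4 — Parallel with input shunt Z1: Z_in = Z1 || (Z2 + Z3) = 2 + j26.71 Ω = 26.79∠85.7° Ω.
Step 5 — Source phasor: V = 24∠-154.8° V = -21.72 - j10.22 V.
Step 6 — Ohm's law: I = V / Z_total = (-21.72 - j10.22) / (2 + j26.71) = -0.4409 + j0.7799 A.
Step 7 — Convert to polar: |I| = 0.8959 A, ∠I = 119.5°.

I = 0.8959∠119.5° A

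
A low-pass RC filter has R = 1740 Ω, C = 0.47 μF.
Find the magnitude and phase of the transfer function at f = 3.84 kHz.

Step 1 — Angular frequency: ω = 2π·3840 = 2.413e+04 rad/s.
Step 2 — Transfer function: H(jω) = 1/(1 + jωRC).
Step 3 — Denominator: 1 + jωRC = 1 + j·2.413e+04·1740·4.7e-07 = 1 + j19.73.
Step 4 — H = 0.002562 - j0.05055.
Step 5 — Magnitude: |H| = 0.05062 (-25.9 dB); phase: φ = -87.1°.

|H| = 0.05062 (-25.9 dB), φ = -87.1°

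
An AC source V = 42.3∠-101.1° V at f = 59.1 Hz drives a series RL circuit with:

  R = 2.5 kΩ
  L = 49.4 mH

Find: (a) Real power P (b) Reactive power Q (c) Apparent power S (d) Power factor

Step 1 — Angular frequency: ω = 2π·f = 2π·59.1 = 371.3 rad/s.
Step 2 — Component impedances:
  R: Z = R = 2500 Ω
  L: Z = jωL = j·371.3·0.0494 = 0 + j18.34 Ω
Step 3 — Series combination: Z_total = R + L = 2500 + j18.34 Ω = 2500∠0.4° Ω.
Step 4 — Source phasor: V = 42.3∠-101.1° V = -8.144 - j41.51 V.
Step 5 — Current: I = V / Z = -0.003379 - j0.01658 A = 0.01692∠-101.5° A.
Step 6 — Complex power: S = V·I* = 0.7157 + j0.005251 VA.
Step 7 — Real power: P = Re(S) = 0.7157 W.
Step 8 — Reactive power: Q = Im(S) = 0.005251 VAR.
Step 9 — Apparent power: |S| = 0.7157 VA.
Step 10 — Power factor: PF = P/|S| = 1 (lagging).

(a) P = 0.7157 W  (b) Q = 0.005251 VAR  (c) S = 0.7157 VA  (d) PF = 1 (lagging)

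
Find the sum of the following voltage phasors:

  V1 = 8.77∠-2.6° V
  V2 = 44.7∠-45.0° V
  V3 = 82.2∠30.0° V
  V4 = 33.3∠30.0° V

Step 1 — Convert each phasor to rectangular form:
  V1 = 8.77·(cos(-2.6°) + j·sin(-2.6°)) = 8.761 - j0.3978 V
  V2 = 44.7·(cos(-45.0°) + j·sin(-45.0°)) = 31.61 - j31.61 V
  V3 = 82.2·(cos(30.0°) + j·sin(30.0°)) = 71.19 + j41.1 V
  V4 = 33.3·(cos(30.0°) + j·sin(30.0°)) = 28.84 + j16.65 V
Step 2 — Sum components: V_total = 140.4 + j25.74 V.
Step 3 — Convert to polar: |V_total| = 142.7 V, ∠V_total = 10.4°.

V_total = 142.7∠10.4° V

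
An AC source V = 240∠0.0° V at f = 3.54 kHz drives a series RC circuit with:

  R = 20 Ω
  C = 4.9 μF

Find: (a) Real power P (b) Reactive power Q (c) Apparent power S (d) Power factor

Step 1 — Angular frequency: ω = 2π·f = 2π·3540 = 2.224e+04 rad/s.
Step 2 — Component impedances:
  R: Z = R = 20 Ω
  C: Z = 1/(jωC) = -j/(ω·C) = 0 - j9.175 Ω
Step 3 — Series combination: Z_total = R + C = 20 - j9.175 Ω = 22∠-24.6° Ω.
Step 4 — Source phasor: V = 240∠0.0° V = 240 V.
Step 5 — Current: I = V / Z = 9.914 + j4.548 A = 10.91∠24.6° A.
Step 6 — Complex power: S = V·I* = 2379 - j1092 VA.
Step 7 — Real power: P = Re(S) = 2379 W.
Step 8 — Reactive power: Q = Im(S) = -1092 VAR.
Step 9 — Apparent power: |S| = 2618 VA.
Step 10 — Power factor: PF = P/|S| = 0.9089 (leading).

(a) P = 2379 W  (b) Q = -1092 VAR  (c) S = 2618 VA  (d) PF = 0.9089 (leading)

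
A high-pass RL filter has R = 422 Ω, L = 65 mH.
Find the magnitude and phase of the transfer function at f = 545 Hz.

Step 1 — Angular frequency: ω = 2π·545 = 3424 rad/s.
Step 2 — Transfer function: H(jω) = jωL/(R + jωL).
Step 3 — Numerator jωL = j·222.6; denominator R + jωL = 422 + j222.6.
Step 4 — H = 0.2176 + j0.4126.
Step 5 — Magnitude: |H| = 0.4665 (-6.6 dB); phase: φ = 62.2°.

|H| = 0.4665 (-6.6 dB), φ = 62.2°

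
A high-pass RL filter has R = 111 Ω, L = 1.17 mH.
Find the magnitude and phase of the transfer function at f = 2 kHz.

Step 1 — Angular frequency: ω = 2π·2000 = 1.257e+04 rad/s.
Step 2 — Transfer function: H(jω) = jωL/(R + jωL).
Step 3 — Numerator jωL = j·14.7; denominator R + jωL = 111 + j14.7.
Step 4 — H = 0.01724 + j0.1302.
Step 5 — Magnitude: |H| = 0.1313 (-17.6 dB); phase: φ = 82.5°.

|H| = 0.1313 (-17.6 dB), φ = 82.5°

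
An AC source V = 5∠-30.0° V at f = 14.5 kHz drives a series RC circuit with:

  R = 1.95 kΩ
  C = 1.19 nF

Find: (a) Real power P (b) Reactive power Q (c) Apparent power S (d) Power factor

Step 1 — Angular frequency: ω = 2π·f = 2π·1.45e+04 = 9.111e+04 rad/s.
Step 2 — Component impedances:
  R: Z = R = 1950 Ω
  C: Z = 1/(jωC) = -j/(ω·C) = 0 - j9224 Ω
Step 3 — Series combination: Z_total = R + C = 1950 - j9224 Ω = 9428∠-78.1° Ω.
Step 4 — Source phasor: V = 5∠-30.0° V = 4.33 - j2.5 V.
Step 5 — Current: I = V / Z = 0.0003544 + j0.0003945 A = 0.0005304∠48.1° A.
Step 6 — Complex power: S = V·I* = 0.0005485 - j0.002594 VA.
Step 7 — Real power: P = Re(S) = 0.0005485 W.
Step 8 — Reactive power: Q = Im(S) = -0.002594 VAR.
Step 9 — Apparent power: |S| = 0.002652 VA.
Step 10 — Power factor: PF = P/|S| = 0.2068 (leading).

(a) P = 0.0005485 W  (b) Q = -0.002594 VAR  (c) S = 0.002652 VA  (d) PF = 0.2068 (leading)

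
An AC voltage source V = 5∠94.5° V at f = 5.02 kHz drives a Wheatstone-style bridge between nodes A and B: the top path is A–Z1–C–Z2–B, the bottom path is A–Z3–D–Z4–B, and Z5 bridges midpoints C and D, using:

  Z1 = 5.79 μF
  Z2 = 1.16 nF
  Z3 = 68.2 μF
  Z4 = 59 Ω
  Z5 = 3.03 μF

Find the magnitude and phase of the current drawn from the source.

Step 1 — Angular frequency: ω = 2π·f = 2π·5020 = 3.154e+04 rad/s.
Step 2 — Component impedances:
  Z1: Z = 1/(jωC) = -j/(ω·C) = 0 - j5.476 Ω
  Z2: Z = 1/(jωC) = -j/(ω·C) = 0 - j2.733e+04 Ω
  Z3: Z = 1/(jωC) = -j/(ω·C) = 0 - j0.4649 Ω
  Z4: Z = R = 59 Ω
  Z5: Z = 1/(jωC) = -j/(ω·C) = 0 - j10.46 Ω
Step 3 — Bridge requires nodal analysis (the Z5 bridge couples midpoints C and D, so the two paths cannot be reduced to a simple series/parallel combination). Setting node B to ground and injecting 1 A at node A, the 3-node admittance system at A, C, D solves to V_A = Z_AB = 59 - j0.579 Ω = 59∠-0.6° Ω.
Step 4 — Source phasor: V = 5∠94.5° V = -0.3923 + j4.985 V.
Step 5 — Ohm's law: I = V / Z_total = (-0.3923 + j4.985) / (59 - j0.579) = -0.007478 + j0.08441 A.
Step 6 — Convert to polar: |I| = 0.08474 A, ∠I = 95.1°.

I = 0.08474∠95.1° A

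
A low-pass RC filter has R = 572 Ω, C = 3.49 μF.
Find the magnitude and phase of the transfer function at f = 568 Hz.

Step 1 — Angular frequency: ω = 2π·568 = 3569 rad/s.
Step 2 — Transfer function: H(jω) = 1/(1 + jωRC).
Step 3 — Denominator: 1 + jωRC = 1 + j·3569·572·3.49e-06 = 1 + j7.124.
Step 4 — H = 0.01932 - j0.1377.
Step 5 — Magnitude: |H| = 0.139 (-17.1 dB); phase: φ = -82.0°.

|H| = 0.139 (-17.1 dB), φ = -82.0°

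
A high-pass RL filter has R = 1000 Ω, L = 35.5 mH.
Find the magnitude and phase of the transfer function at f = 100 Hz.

Step 1 — Angular frequency: ω = 2π·100 = 628.3 rad/s.
Step 2 — Transfer function: H(jω) = jωL/(R + jωL).
Step 3 — Numerator jωL = j·22.31; denominator R + jωL = 1000 + j22.31.
Step 4 — H = 0.0004973 + j0.02229.
Step 5 — Magnitude: |H| = 0.0223 (-33.0 dB); phase: φ = 88.7°.

|H| = 0.0223 (-33.0 dB), φ = 88.7°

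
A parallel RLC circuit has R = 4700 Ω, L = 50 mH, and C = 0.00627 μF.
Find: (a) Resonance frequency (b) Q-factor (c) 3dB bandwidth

Step 1 — Resonance: ω₀ = 1/√(LC) = 1/√(0.05·6.27e-09) = 5.648e+04 rad/s.
Step 2 — f₀ = ω₀/(2π) = 8989 Hz.
Step 3 — Parallel Q: Q = R/(ω₀L) = 4700/(5.648e+04·0.05) = 1.664.
Step 4 — Bandwidth: Δω = ω₀/Q = 3.393e+04 rad/s; BW = Δω/(2π) = 5401 Hz.

(a) f₀ = 8989 Hz  (b) Q = 1.664  (c) BW = 5401 Hz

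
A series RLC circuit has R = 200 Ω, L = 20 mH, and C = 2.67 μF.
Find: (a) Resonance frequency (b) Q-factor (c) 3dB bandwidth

Step 1 — Resonance: ω₀ = 1/√(LC) = 1/√(0.02·2.67e-06) = 4327 rad/s.
Step 2 — f₀ = ω₀/(2π) = 688.7 Hz.
Step 3 — Series Q: Q = ω₀L/R = 4327·0.02/200 = 0.4327.
Step 4 — Bandwidth: Δω = ω₀/Q = 1e+04 rad/s; BW = Δω/(2π) = 1592 Hz.

(a) f₀ = 688.7 Hz  (b) Q = 0.4327  (c) BW = 1592 Hz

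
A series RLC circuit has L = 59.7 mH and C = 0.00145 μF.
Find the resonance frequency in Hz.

Step 1 — Resonance condition Im(Z)=0 gives ω₀ = 1/√(LC).
Step 2 — ω₀ = 1/√(0.0597·1.45e-09) = 1.075e+05 rad/s.
Step 3 — f₀ = ω₀/(2π) = 1.711e+04 Hz.

f₀ = 1.711e+04 Hz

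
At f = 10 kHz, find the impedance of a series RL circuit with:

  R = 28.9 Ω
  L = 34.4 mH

Step 1 — Angular frequency: ω = 2π·f = 2π·1e+04 = 6.283e+04 rad/s.
Step 2 — Component impedances:
  R: Z = R = 28.9 Ω
  L: Z = jωL = j·6.283e+04·0.0344 = 0 + j2161 Ω
Step 3 — Series combination: Z_total = R + L = 28.9 + j2161 Ω = 2162∠89.2° Ω.

Z = 28.9 + j2161 Ω = 2162∠89.2° Ω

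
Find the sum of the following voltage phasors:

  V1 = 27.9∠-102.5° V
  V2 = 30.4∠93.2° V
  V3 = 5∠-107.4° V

Step 1 — Convert each phasor to rectangular form:
  V1 = 27.9·(cos(-102.5°) + j·sin(-102.5°)) = -6.039 - j27.24 V
  V2 = 30.4·(cos(93.2°) + j·sin(93.2°)) = -1.697 + j30.35 V
  V3 = 5·(cos(-107.4°) + j·sin(-107.4°)) = -1.495 - j4.771 V
Step 2 — Sum components: V_total = -9.231 - j1.657 V.
Step 3 — Convert to polar: |V_total| = 9.378 V, ∠V_total = -169.8°.

V_total = 9.378∠-169.8° V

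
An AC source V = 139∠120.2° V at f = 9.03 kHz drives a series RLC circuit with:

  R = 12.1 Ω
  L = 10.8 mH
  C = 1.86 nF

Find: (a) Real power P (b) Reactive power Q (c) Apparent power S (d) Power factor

Step 1 — Angular frequency: ω = 2π·f = 2π·9030 = 5.674e+04 rad/s.
Step 2 — Component impedances:
  R: Z = R = 12.1 Ω
  L: Z = jωL = j·5.674e+04·0.0108 = 0 + j612.8 Ω
  C: Z = 1/(jωC) = -j/(ω·C) = 0 - j9476 Ω
Step 3 — Series combination: Z_total = R + L + C = 12.1 - j8863 Ω = 8863∠-89.9° Ω.
Step 4 — Source phasor: V = 139∠120.2° V = -69.92 + j120.1 V.
Step 5 — Current: I = V / Z = -0.01357 - j0.00787 A = 0.01568∠-149.9° A.
Step 6 — Complex power: S = V·I* = 0.002976 - j2.18 VA.
Step 7 — Real power: P = Re(S) = 0.002976 W.
Step 8 — Reactive power: Q = Im(S) = -2.18 VAR.
Step 9 — Apparent power: |S| = 2.18 VA.
Step 10 — Power factor: PF = P/|S| = 0.001365 (leading).

(a) P = 0.002976 W  (b) Q = -2.18 VAR  (c) S = 2.18 VA  (d) PF = 0.001365 (leading)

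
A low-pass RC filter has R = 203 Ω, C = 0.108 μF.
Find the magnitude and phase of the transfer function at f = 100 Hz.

Step 1 — Angular frequency: ω = 2π·100 = 628.3 rad/s.
Step 2 — Transfer function: H(jω) = 1/(1 + jωRC).
Step 3 — Denominator: 1 + jωRC = 1 + j·628.3·203·1.08e-07 = 1 + j0.01378.
Step 4 — H = 0.9998 - j0.01377.
Step 5 — Magnitude: |H| = 0.9999 (-0.0 dB); phase: φ = -0.8°.

|H| = 0.9999 (-0.0 dB), φ = -0.8°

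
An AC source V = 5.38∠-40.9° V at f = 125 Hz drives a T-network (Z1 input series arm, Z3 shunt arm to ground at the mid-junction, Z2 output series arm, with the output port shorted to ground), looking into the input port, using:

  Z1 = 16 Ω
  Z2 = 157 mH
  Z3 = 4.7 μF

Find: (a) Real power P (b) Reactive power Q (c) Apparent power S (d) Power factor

Step 1 — Angular frequency: ω = 2π·f = 2π·125 = 785.4 rad/s.
Step 2 — Component impedances:
  Z1: Z = R = 16 Ω
  Z2: Z = jωL = j·785.4·0.157 = 0 + j123.3 Ω
  Z3: Z = 1/(jωC) = -j/(ω·C) = 0 - j270.9 Ω
Step 3 — With the output port shorted to ground, the output series arm Z2 runs from the junction to ground; the shunt arm Z3 also runs from the junction to ground. They appear in parallel: Z3 || Z2 = 0 + j226.3 Ω.
Step 4 — Series with input arm Z1: Z_in = Z1 + (Z3 || Z2) = 16 + j226.3 Ω = 226.9∠86.0° Ω.
Step 5 — Source phasor: V = 5.38∠-40.9° V = 4.066 - j3.523 V.
Step 6 — Current: I = V / Z = -0.01422 - j0.01897 A = 0.02371∠-126.9° A.
Step 7 — Complex power: S = V·I* = 0.008996 + j0.1273 VA.
Step 8 — Real power: P = Re(S) = 0.008996 W.
Step 9 — Reactive power: Q = Im(S) = 0.1273 VAR.
Step 10 — Apparent power: |S| = 0.1276 VA.
Step 11 — Power factor: PF = P/|S| = 0.07052 (lagging).

(a) P = 0.008996 W  (b) Q = 0.1273 VAR  (c) S = 0.1276 VA  (d) PF = 0.07052 (lagging)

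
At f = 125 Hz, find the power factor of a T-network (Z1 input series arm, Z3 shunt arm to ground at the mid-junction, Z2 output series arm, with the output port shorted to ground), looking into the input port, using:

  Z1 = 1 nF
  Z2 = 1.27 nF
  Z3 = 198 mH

Step 1 — Angular frequency: ω = 2π·f = 2π·125 = 785.4 rad/s.
Step 2 — Component impedances:
  Z1: Z = 1/(jωC) = -j/(ω·C) = 0 - j1.273e+06 Ω
  Z2: Z = 1/(jωC) = -j/(ω·C) = 0 - j1.003e+06 Ω
  Z3: Z = jωL = j·785.4·0.198 = 0 + j155.5 Ω
Step 3 — With the output port shorted to ground, the output series arm Z2 runs from the junction to ground; the shunt arm Z3 also runs from the junction to ground. They appear in parallel: Z3 || Z2 = 0 + j155.5 Ω.
Step 4 — Series with input arm Z1: Z_in = Z1 + (Z3 || Z2) = 0 - j1.273e+06 Ω = 1.273e+06∠-90.0° Ω.
Step 5 — Power factor: PF = cos(φ) = Re(Z)/|Z| = 0/1.273e+06 = 0.
Step 6 — Type: Im(Z) = -1.273e+06 ⇒ leading (phase φ = -90.0°).

PF = 0 (leading, φ = -90.0°)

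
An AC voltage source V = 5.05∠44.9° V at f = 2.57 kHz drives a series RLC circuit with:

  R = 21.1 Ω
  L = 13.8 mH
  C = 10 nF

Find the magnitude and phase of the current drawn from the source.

Step 1 — Angular frequency: ω = 2π·f = 2π·2570 = 1.615e+04 rad/s.
Step 2 — Component impedances:
  R: Z = R = 21.1 Ω
  L: Z = jωL = j·1.615e+04·0.0138 = 0 + j222.8 Ω
  C: Z = 1/(jωC) = -j/(ω·C) = 0 - j6193 Ω
Step 3 — Series combination: Z_total = R + L + C = 21.1 - j5970 Ω = 5970∠-89.8° Ω.
Step 4 — Source phasor: V = 5.05∠44.9° V = 3.577 + j3.565 V.
Step 5 — Ohm's law: I = V / Z_total = (3.577 + j3.565) / (21.1 - j5970) = -0.000595 + j0.0006013 A.
Step 6 — Convert to polar: |I| = 0.0008459 A, ∠I = 134.7°.

I = 0.0008459∠134.7° A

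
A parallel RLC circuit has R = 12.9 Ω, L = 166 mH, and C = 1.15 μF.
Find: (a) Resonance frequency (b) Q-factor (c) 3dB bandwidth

Step 1 — Resonance: ω₀ = 1/√(LC) = 1/√(0.166·1.15e-06) = 2289 rad/s.
Step 2 — f₀ = ω₀/(2π) = 364.3 Hz.
Step 3 — Parallel Q: Q = R/(ω₀L) = 12.9/(2289·0.166) = 0.03395.
Step 4 — Bandwidth: Δω = ω₀/Q = 6.741e+04 rad/s; BW = Δω/(2π) = 1.073e+04 Hz.

(a) f₀ = 364.3 Hz  (b) Q = 0.03395  (c) BW = 1.073e+04 Hz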